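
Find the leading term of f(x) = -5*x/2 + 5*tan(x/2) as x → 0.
5*x**3/24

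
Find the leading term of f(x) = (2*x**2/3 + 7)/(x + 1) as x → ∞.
2*x/3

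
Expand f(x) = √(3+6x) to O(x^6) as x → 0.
sqrt(3) + sqrt(3)*x - sqrt(3)*x**2/2 + sqrt(3)*x**3/2 - 5*sqrt(3)*x**4/8 + 7*sqrt(3)*x**5/8 + O(x**6)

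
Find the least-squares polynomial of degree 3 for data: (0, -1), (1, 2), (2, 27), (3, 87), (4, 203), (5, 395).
-9/7 + (37/42)x + (1/4)x² + (37/12)x³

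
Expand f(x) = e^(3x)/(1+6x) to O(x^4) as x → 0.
1 - 3*x + 45*x**2/2 - 261*x**3/2 + O(x**4)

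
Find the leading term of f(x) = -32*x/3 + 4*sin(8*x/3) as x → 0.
-1024*x**3/81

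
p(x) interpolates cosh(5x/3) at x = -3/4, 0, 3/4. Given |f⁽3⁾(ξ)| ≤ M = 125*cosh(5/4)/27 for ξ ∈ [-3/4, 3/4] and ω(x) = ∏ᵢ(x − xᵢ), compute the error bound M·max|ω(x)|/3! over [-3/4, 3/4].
125*sqrt(3)*cosh(5/4)/1728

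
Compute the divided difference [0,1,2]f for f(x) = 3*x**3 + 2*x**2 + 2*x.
11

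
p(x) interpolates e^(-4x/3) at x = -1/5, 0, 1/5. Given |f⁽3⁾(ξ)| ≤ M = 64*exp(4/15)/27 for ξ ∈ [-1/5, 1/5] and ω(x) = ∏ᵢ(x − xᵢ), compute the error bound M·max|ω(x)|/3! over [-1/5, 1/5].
64*sqrt(3)*exp(4/15)/91125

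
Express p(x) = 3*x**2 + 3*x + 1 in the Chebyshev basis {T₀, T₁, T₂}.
(5/2)T₀ + (3)T₁ + (3/2)T₂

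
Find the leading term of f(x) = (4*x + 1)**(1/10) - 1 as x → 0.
2*x/5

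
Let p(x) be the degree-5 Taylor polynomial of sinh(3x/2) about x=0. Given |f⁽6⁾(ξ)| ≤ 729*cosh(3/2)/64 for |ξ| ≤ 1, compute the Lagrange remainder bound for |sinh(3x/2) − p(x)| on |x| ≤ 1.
81*cosh(3/2)/5120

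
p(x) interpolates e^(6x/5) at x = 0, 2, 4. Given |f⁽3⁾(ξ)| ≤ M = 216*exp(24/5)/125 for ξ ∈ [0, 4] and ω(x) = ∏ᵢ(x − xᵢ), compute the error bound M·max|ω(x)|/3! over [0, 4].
64*sqrt(3)*exp(24/5)/125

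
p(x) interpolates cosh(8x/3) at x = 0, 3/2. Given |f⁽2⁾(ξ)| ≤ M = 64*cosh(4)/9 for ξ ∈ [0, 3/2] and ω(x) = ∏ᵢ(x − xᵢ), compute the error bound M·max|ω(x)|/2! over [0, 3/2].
2*cosh(4)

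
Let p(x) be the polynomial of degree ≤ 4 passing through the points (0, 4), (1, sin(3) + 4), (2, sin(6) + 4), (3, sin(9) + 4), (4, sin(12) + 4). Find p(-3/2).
1485*sin(6)/64 - 385*sin(9)/32 - 693*sin(3)/32 + 315*sin(12)/128 + 4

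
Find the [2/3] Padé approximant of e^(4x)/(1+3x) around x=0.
(20*x**2/13 + 134*x/65 + 1)/(692*x**3/195 - 294*x**2/65 + 69*x/65 + 1)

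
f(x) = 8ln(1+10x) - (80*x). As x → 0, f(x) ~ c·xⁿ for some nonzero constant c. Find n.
2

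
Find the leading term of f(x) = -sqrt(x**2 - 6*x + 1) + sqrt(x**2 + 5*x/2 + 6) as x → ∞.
17/4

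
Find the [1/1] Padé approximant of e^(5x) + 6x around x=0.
(217*x/22 + 1)/(1 - 25*x/22)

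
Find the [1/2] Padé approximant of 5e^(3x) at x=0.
(5*x + 5)/(3*x**2/2 - 2*x + 1)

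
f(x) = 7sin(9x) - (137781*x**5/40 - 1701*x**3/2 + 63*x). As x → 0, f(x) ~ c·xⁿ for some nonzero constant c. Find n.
7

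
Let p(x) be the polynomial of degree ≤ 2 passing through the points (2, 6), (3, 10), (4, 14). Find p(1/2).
0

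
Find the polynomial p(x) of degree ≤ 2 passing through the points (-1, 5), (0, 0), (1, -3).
x**2 - 4*x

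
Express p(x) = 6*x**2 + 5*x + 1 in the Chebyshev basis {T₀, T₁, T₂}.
(4)T₀ + (5)T₁ + (3)T₂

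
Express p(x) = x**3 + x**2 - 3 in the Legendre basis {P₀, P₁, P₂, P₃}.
(-8/3)P₀ + (3/5)P₁ + (2/3)P₂ + (2/5)P₃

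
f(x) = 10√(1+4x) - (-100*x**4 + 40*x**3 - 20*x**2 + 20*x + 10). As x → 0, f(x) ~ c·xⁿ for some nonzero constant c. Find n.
5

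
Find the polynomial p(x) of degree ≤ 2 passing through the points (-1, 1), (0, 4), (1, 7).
3*x + 4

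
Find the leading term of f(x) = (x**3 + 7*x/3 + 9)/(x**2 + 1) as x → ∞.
x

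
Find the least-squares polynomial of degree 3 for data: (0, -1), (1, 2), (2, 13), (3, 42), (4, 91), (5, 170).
-59/63 + (19/189)x + (13/9)x² + (29/27)x³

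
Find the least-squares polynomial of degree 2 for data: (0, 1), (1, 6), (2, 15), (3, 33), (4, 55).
8/7 + (17/14)x + (43/14)x²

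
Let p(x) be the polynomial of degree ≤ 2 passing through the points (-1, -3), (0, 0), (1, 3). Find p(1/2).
3/2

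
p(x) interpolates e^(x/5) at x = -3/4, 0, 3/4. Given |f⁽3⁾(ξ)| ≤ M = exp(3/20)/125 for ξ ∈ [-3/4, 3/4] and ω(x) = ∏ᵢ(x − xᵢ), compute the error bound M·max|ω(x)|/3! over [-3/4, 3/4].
sqrt(3)*exp(3/20)/8000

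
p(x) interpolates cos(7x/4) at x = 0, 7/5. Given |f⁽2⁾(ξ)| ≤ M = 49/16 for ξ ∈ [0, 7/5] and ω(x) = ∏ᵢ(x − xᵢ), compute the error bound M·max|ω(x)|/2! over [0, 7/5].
2401/3200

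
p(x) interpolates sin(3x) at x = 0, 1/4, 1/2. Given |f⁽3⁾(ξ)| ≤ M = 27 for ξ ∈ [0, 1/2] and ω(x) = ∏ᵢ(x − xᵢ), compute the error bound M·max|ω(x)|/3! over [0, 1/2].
sqrt(3)/64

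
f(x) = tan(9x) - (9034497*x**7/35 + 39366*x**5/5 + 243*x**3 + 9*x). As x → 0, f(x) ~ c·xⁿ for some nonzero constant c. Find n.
9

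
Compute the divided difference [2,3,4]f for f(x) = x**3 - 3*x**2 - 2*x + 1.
6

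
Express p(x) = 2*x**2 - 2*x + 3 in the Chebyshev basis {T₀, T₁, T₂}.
(4)T₀ + (-2)T₁ + T₂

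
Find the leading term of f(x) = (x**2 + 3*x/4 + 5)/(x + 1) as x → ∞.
x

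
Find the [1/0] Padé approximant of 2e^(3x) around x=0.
6*x + 2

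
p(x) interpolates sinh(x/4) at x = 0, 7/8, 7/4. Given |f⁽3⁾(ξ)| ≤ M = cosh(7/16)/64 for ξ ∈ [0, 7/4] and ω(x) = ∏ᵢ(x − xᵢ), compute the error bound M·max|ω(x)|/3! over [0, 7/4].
343*sqrt(3)*cosh(7/16)/884736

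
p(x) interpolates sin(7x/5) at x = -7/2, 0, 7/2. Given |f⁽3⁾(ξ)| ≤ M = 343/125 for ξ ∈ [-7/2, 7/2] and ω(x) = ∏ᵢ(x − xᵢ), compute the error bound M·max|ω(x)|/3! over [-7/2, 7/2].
117649*sqrt(3)/27000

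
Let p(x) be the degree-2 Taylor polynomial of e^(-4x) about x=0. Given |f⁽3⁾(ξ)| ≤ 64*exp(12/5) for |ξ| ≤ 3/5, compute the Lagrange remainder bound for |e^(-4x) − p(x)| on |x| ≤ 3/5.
288*exp(12/5)/125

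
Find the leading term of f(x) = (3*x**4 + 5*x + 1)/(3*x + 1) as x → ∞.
x**3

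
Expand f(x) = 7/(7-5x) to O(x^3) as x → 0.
1 + 5*x/7 + 25*x**2/49 + O(x**3)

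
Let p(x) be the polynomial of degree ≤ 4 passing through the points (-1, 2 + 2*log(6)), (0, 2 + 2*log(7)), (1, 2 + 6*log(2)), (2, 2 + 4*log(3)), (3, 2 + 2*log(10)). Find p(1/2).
2 + log(16*2**(3/16)*3**(19/64)*5**(3/64)*7**(15/16)/3)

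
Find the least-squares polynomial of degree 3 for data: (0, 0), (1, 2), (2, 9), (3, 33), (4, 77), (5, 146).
37/126 + (-1003/756)x + (19/18)x² + (109/108)x³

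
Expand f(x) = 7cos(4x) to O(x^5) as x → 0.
7 - 56*x**2 + 224*x**4/3 + O(x**5)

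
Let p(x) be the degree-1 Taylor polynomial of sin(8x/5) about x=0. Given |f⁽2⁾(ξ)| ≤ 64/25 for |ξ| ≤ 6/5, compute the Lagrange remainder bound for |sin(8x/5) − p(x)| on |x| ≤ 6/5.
1152/625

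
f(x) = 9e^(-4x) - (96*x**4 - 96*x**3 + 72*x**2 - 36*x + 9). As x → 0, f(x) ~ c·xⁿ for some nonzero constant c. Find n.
5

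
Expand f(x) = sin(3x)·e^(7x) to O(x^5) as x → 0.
3*x + 21*x**2 + 69*x**3 + 140*x**4 + O(x**5)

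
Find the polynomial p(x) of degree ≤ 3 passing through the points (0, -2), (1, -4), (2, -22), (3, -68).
-2*x**3 - 2*x**2 + 2*x - 2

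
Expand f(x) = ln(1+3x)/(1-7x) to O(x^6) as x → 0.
3*x + 33*x**2/2 + 249*x**3/2 + 3405*x**4/4 + 120147*x**5/20 + O(x**6)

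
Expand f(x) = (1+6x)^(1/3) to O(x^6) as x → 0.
1 + 2*x - 4*x**2 + 40*x**3/3 - 160*x**4/3 + 704*x**5/3 + O(x**6)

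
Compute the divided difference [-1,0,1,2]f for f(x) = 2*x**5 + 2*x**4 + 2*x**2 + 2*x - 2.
14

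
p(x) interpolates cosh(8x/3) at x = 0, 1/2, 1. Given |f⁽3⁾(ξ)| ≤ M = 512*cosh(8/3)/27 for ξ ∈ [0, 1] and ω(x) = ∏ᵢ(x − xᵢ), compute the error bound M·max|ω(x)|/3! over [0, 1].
64*sqrt(3)*cosh(8/3)/729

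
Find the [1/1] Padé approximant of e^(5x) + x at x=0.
(47*x/12 + 1)/(1 - 25*x/12)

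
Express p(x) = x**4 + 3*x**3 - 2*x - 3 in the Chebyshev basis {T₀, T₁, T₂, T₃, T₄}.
(-21/8)T₀ + (1/4)T₁ + (1/2)T₂ + (3/4)T₃ + (1/8)T₄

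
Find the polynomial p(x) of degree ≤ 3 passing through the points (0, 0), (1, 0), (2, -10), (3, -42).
-2*x**3 + x**2 + x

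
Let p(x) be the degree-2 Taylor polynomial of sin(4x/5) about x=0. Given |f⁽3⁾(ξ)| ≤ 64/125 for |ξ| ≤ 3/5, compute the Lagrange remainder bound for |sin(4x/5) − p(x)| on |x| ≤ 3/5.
288/15625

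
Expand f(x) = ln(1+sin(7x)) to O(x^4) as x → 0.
7*x - 49*x**2/2 + 343*x**3/6 + O(x**4)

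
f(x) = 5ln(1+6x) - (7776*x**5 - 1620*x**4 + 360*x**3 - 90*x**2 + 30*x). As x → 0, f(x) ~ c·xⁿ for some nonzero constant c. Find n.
6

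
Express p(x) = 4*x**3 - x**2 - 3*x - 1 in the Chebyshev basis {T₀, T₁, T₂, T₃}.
(-3/2)T₀ + (-1/2)T₂ + T₃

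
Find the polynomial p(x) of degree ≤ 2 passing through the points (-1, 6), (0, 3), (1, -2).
-x**2 - 4*x + 3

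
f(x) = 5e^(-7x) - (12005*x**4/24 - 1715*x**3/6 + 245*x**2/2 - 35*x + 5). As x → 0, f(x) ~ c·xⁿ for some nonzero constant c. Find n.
5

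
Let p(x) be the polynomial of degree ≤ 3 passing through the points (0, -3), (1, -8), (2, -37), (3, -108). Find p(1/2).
-29/8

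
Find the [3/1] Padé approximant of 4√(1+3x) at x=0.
(-27*x**3/16 + 27*x**2/4 + 27*x/2 + 4)/(15*x/8 + 1)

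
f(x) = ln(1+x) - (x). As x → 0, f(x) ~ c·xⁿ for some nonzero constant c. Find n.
2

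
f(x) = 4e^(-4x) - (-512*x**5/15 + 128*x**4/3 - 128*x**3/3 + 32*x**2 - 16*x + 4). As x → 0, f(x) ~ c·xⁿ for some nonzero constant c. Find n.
6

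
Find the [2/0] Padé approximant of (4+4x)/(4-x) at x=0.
5*x**2/16 + 5*x/4 + 1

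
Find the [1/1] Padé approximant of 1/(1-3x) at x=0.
1/(1 - 3*x)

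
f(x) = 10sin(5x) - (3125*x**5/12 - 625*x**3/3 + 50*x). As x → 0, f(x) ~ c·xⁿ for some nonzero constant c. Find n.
7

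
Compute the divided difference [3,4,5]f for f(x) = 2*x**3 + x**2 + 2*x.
25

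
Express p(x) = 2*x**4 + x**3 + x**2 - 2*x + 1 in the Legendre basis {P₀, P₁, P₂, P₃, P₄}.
(26/15)P₀ + (-7/5)P₁ + (38/21)P₂ + (2/5)P₃ + (16/35)P₄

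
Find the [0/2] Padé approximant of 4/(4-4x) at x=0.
1/(1 - x)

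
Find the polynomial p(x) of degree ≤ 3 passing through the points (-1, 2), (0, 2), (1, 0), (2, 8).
2*x**3 - x**2 - 3*x + 2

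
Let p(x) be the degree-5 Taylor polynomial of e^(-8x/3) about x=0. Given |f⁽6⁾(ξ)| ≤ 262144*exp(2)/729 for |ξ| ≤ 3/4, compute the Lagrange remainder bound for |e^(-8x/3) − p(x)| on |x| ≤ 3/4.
4*exp(2)/45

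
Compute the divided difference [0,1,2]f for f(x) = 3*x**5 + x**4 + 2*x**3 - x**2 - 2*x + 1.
57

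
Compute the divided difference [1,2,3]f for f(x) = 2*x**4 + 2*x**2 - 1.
52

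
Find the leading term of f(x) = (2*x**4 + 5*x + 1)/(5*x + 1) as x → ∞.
2*x**3/5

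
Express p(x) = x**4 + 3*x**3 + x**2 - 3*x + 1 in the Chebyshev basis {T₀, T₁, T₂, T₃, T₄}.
(15/8)T₀ + (-3/4)T₁ + T₂ + (3/4)T₃ + (1/8)T₄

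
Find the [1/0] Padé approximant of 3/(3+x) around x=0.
1 - x/3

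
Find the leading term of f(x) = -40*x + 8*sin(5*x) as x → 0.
-500*x**3/3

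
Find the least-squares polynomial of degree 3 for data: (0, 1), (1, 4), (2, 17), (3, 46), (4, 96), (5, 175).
17/18 + (289/756)x + (451/252)x² + (55/54)x³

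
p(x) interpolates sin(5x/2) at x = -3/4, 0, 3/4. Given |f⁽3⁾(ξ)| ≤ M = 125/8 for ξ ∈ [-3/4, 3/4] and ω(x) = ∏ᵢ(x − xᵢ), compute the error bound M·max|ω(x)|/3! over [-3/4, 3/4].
125*sqrt(3)/512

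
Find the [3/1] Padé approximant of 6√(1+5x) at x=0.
(-375*x**3/32 + 225*x**2/8 + 135*x/4 + 6)/(25*x/8 + 1)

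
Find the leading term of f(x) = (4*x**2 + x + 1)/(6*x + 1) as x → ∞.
2*x/3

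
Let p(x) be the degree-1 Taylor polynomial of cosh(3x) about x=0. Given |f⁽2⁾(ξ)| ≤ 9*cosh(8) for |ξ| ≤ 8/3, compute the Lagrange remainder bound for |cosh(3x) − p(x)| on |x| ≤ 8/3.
32*cosh(8)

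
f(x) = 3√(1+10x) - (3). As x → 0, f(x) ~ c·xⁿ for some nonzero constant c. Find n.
1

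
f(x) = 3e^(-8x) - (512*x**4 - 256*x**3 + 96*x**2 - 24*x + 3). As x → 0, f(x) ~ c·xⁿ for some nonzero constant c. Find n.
5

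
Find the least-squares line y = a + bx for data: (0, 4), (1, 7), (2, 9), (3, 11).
a = 43/10, b = 23/10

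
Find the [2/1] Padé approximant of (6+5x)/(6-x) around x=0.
(5*x/6 + 1)/(1 - x/6)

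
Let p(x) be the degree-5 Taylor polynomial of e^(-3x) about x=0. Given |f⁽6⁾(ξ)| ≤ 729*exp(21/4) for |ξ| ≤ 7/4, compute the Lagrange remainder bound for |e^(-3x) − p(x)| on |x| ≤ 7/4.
9529569*exp(21/4)/327680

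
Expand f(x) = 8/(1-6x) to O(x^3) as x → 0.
8 + 48*x + 288*x**2 + O(x**3)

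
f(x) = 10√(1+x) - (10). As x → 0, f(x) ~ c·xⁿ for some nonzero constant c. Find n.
1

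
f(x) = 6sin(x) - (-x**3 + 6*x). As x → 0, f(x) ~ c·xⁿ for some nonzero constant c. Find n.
5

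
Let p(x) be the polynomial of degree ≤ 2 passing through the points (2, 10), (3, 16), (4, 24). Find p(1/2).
19/4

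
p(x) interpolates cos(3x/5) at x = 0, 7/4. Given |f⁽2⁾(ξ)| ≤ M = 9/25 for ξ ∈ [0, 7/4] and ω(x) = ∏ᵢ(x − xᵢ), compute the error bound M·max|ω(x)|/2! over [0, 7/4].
441/3200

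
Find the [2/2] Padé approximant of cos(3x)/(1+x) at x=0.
(-99*x**2/28 - 3*x/14 + 1)/(3*x**2/4 + 11*x/14 + 1)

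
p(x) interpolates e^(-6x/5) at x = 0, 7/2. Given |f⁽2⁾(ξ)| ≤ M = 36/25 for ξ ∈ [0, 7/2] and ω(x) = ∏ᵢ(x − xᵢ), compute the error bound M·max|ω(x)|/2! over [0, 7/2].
441/200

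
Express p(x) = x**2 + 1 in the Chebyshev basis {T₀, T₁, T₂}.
(3/2)T₀ + (1/2)T₂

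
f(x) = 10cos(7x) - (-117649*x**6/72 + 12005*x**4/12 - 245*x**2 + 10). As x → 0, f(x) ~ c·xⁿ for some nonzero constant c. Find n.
8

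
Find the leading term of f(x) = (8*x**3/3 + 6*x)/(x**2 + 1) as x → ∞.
8*x/3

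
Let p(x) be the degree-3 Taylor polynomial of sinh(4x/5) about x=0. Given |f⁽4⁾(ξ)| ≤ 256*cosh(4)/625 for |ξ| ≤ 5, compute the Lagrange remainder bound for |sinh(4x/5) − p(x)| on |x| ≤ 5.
32*cosh(4)/3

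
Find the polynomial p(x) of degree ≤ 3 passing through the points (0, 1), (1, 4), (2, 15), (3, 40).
x**3 + x**2 + x + 1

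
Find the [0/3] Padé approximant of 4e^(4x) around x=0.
4/(-32*x**3/3 + 8*x**2 - 4*x + 1)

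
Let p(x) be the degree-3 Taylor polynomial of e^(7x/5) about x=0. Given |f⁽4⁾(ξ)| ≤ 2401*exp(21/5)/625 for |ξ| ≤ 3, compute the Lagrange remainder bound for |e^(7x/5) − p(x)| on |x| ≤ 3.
64827*exp(21/5)/5000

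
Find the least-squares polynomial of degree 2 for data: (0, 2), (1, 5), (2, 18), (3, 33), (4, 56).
8/5 + (8/5)x + (3)x²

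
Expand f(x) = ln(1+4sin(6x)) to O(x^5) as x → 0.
24*x - 288*x**2 + 4464*x**3 - 79488*x**4 + O(x**5)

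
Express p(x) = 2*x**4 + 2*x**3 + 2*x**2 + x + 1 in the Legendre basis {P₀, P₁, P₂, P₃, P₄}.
(31/15)P₀ + (11/5)P₁ + (52/21)P₂ + (4/5)P₃ + (16/35)P₄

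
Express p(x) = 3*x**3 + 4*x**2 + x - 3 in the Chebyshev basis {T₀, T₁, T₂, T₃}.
-T₀ + (13/4)T₁ + (2)T₂ + (3/4)T₃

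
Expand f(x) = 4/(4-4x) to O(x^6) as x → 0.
1 + x + x**2 + x**3 + x**4 + x**5 + O(x**6)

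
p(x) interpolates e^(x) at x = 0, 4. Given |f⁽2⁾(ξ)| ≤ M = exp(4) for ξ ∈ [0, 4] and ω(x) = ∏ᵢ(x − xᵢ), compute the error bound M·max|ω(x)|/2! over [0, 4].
2*exp(4)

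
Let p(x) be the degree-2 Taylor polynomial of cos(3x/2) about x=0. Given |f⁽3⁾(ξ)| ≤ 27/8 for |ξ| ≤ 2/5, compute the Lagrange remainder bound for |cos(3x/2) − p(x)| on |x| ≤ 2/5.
9/250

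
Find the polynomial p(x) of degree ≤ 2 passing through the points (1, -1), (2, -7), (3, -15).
-x**2 - 3*x + 3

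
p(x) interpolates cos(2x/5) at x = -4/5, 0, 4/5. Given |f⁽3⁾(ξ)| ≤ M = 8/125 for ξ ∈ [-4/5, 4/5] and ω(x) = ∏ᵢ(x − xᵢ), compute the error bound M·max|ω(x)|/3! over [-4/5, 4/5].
512*sqrt(3)/421875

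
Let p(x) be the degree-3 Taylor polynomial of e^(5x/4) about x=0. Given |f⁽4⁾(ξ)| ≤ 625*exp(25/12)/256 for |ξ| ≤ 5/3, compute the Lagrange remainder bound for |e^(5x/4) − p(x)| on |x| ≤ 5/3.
390625*exp(25/12)/497664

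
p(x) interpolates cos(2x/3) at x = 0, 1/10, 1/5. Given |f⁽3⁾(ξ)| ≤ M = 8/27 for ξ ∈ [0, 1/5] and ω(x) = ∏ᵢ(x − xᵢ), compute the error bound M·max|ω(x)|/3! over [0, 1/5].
sqrt(3)/91125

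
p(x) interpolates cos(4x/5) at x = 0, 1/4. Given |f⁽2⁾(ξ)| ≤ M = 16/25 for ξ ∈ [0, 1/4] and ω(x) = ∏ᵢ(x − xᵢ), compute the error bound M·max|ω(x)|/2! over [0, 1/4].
1/200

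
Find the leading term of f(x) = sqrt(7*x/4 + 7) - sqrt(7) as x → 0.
sqrt(7)*x/8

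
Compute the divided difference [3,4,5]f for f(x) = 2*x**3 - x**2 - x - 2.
23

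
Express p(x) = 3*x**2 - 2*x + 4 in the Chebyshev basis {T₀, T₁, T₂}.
(11/2)T₀ + (-2)T₁ + (3/2)T₂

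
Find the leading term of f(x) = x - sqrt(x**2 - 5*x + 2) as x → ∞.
5/2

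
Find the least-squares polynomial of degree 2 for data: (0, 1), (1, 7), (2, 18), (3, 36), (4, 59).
37/35 + (39/14)x + (41/14)x²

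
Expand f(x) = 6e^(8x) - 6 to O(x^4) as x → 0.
48*x + 192*x**2 + 512*x**3 + O(x**4)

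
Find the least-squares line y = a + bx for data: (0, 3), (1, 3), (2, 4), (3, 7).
a = 23/10, b = 13/10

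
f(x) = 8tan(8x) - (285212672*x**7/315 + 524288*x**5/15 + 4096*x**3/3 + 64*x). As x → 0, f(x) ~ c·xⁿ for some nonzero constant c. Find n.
9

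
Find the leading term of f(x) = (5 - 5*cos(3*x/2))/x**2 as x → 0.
45/8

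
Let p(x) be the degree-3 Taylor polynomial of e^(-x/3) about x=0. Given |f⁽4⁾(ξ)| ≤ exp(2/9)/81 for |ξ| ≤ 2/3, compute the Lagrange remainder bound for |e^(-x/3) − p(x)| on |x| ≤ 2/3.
2*exp(2/9)/19683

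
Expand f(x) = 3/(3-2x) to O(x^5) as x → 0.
1 + 2*x/3 + 4*x**2/9 + 8*x**3/27 + 16*x**4/81 + O(x**5)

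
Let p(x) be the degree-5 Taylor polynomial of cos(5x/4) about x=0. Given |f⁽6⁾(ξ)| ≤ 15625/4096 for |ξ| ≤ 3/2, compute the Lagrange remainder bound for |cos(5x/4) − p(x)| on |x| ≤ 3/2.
253125/4194304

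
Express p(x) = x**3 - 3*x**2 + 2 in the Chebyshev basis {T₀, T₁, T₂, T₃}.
(1/2)T₀ + (3/4)T₁ + (-3/2)T₂ + (1/4)T₃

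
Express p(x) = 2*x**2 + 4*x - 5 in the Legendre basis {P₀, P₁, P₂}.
(-13/3)P₀ + (4)P₁ + (4/3)P₂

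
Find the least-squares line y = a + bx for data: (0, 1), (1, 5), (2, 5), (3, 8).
a = 8/5, b = 21/10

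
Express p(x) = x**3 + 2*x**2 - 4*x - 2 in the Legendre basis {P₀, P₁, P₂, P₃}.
(-4/3)P₀ + (-17/5)P₁ + (4/3)P₂ + (2/5)P₃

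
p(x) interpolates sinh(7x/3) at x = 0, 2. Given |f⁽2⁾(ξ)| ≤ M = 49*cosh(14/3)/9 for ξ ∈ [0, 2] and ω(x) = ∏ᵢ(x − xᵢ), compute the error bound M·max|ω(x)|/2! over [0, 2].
49*cosh(14/3)/18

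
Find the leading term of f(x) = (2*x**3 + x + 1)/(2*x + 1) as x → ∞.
x**2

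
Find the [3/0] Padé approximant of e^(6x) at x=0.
36*x**3 + 18*x**2 + 6*x + 1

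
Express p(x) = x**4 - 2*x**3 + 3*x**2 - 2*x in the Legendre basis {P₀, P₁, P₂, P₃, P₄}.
(6/5)P₀ + (-16/5)P₁ + (18/7)P₂ + (-4/5)P₃ + (8/35)P₄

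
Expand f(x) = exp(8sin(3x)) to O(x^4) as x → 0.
1 + 24*x + 288*x**2 + 2268*x**3 + O(x**4)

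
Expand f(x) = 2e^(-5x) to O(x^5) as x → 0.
2 - 10*x + 25*x**2 - 125*x**3/3 + 625*x**4/12 + O(x**5)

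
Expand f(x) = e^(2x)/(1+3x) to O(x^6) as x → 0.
1 - x + 5*x**2 - 41*x**3/3 + 125*x**4/3 - 1871*x**5/15 + O(x**6)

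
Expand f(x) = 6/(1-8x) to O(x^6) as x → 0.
6 + 48*x + 384*x**2 + 3072*x**3 + 24576*x**4 + 196608*x**5 + O(x**6)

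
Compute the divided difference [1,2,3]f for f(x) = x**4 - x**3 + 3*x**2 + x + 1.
22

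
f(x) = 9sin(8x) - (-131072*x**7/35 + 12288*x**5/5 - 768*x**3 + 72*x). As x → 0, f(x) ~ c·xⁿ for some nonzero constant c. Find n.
9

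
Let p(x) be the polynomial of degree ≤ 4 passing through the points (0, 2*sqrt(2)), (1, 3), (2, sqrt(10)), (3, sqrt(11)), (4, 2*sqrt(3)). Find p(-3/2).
-2079/32 - 385*sqrt(11)/32 + 315*sqrt(3)/64 + 1155*sqrt(2)/64 + 1485*sqrt(10)/64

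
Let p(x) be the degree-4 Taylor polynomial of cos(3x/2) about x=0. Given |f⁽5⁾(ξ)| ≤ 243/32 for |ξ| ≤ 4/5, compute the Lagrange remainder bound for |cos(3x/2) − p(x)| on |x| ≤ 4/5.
324/15625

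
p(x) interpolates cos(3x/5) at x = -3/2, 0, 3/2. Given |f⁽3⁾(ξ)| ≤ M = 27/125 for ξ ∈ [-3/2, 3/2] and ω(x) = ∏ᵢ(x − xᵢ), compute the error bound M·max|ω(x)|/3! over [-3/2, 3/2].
27*sqrt(3)/1000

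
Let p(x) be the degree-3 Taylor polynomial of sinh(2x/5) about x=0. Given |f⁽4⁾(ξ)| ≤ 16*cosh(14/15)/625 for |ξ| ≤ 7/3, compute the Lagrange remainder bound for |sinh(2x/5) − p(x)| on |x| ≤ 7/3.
4802*cosh(14/15)/151875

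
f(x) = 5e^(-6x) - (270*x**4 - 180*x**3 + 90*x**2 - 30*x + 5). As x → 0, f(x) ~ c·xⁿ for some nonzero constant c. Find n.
5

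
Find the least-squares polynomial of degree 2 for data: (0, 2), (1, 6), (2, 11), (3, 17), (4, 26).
76/35 + (193/70)x + (11/14)x²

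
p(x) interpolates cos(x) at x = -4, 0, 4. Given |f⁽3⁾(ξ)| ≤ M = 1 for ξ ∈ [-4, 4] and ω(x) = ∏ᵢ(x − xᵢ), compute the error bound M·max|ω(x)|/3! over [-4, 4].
64*sqrt(3)/27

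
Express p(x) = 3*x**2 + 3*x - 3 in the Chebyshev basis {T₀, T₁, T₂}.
(-3/2)T₀ + (3)T₁ + (3/2)T₂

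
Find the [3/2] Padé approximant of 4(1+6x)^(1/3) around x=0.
(224*x**3/15 + 336*x**2/5 + 168*x/5 + 4)/(8*x**2 + 32*x/5 + 1)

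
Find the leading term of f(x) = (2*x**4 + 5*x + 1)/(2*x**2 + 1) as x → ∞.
x**2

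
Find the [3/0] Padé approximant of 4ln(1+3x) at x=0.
6*x*(6*x**2 - 3*x + 2)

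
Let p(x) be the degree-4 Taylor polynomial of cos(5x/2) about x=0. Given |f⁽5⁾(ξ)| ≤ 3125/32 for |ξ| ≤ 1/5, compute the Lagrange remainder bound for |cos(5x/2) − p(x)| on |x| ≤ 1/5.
1/3840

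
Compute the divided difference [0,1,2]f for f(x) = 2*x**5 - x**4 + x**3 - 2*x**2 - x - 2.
24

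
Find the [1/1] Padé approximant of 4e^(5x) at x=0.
(10*x + 4)/(1 - 5*x/2)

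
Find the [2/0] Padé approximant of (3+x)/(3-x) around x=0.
2*x**2/9 + 2*x/3 + 1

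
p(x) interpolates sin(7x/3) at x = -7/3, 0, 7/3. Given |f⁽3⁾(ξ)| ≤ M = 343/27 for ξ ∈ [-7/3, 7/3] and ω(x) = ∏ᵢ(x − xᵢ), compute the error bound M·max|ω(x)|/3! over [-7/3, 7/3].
117649*sqrt(3)/19683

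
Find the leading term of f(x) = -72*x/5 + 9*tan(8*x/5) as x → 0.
1536*x**3/125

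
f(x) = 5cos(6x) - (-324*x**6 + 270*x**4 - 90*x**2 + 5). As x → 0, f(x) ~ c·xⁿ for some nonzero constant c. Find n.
8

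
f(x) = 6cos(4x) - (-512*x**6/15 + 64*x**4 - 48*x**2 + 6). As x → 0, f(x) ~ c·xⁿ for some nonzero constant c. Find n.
8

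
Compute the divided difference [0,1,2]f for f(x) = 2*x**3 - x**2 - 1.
5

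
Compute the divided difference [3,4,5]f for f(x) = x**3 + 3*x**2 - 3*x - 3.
15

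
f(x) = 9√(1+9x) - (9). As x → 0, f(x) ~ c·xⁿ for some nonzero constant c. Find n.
1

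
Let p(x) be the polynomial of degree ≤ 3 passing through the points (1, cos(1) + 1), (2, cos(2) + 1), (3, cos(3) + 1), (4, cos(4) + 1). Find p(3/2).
15*cos(2)/16 + cos(4)/16 + 5*cos(1)/16 - 5*cos(3)/16 + 1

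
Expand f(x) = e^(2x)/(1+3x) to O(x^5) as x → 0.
1 - x + 5*x**2 - 41*x**3/3 + 125*x**4/3 + O(x**5)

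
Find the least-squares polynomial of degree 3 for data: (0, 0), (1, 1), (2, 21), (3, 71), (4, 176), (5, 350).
-13/63 + (25/378)x + (-265/252)x² + (325/108)x³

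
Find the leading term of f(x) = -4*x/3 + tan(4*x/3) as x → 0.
64*x**3/81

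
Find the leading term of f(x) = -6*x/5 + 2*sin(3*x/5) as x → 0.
-9*x**3/125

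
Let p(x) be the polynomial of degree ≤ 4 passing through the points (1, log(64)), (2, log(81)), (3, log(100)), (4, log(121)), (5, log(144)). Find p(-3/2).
log(191561942608236107294793378393788647952342390272950272000000000000000000000000000000000000000000000000000000000000000000000000000000000000000000000000000000000000000000000000000000000000000000000000000000000000*11**(11/16)*2**(17/64)*3**(59/64)*5**(13/32)/207589727229667617364050040559595126992307182041663968365041085227372309632424517470029479189719043873749959799630116683695675118773796682033447968121002410399431431597810905545125273959033396868346495500159667)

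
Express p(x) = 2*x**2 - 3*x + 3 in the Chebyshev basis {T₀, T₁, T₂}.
(4)T₀ + (-3)T₁ + T₂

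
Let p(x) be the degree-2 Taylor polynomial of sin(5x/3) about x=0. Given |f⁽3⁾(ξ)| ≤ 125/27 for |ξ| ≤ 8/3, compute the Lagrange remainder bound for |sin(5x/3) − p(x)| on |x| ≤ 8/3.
32000/2187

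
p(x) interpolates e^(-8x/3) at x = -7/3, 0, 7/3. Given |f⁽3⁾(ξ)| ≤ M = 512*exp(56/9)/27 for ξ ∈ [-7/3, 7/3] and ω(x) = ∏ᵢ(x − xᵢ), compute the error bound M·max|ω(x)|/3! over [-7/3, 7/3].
175616*sqrt(3)*exp(56/9)/19683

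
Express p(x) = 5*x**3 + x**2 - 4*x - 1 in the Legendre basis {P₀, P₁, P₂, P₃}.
(-2/3)P₀ - P₁ + (2/3)P₂ + (2)P₃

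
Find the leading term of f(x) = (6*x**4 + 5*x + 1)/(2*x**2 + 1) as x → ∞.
3*x**2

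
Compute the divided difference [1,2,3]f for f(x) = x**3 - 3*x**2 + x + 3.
3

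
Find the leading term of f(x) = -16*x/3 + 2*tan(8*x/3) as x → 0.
1024*x**3/81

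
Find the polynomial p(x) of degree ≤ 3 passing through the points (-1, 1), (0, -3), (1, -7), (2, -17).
-x**3 - 3*x - 3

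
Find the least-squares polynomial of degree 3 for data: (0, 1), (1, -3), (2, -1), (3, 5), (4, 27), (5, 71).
40/63 + (-421/378)x + (-295/126)x² + (29/27)x³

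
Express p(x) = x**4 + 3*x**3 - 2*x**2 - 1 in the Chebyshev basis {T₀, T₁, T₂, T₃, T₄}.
(-13/8)T₀ + (9/4)T₁ + (-1/2)T₂ + (3/4)T₃ + (1/8)T₄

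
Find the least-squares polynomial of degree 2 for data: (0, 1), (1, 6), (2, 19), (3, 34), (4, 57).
29/35 + (22/7)x + (19/7)x²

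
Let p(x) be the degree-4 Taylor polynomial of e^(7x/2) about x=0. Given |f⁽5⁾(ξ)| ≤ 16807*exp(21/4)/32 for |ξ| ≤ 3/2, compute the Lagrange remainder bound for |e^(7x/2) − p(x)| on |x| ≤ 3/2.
1361367*exp(21/4)/40960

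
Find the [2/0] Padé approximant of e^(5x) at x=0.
25*x**2/2 + 5*x + 1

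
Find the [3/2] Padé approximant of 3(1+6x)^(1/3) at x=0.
(56*x**3/5 + 252*x**2/5 + 126*x/5 + 3)/(8*x**2 + 32*x/5 + 1)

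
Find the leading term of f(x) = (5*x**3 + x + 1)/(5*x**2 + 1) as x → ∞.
x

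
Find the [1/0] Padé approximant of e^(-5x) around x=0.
1 - 5*x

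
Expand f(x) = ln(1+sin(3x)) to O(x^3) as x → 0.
3*x - 9*x**2/2 + O(x**3)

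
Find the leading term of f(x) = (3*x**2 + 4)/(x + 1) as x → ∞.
3*x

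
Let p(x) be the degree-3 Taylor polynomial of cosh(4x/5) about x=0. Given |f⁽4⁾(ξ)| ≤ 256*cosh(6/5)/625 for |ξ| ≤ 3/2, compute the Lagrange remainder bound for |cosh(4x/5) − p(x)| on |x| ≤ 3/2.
54*cosh(6/5)/625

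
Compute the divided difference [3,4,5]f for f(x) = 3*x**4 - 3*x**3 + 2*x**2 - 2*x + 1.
257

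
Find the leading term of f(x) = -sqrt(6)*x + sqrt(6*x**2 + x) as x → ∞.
sqrt(6)/12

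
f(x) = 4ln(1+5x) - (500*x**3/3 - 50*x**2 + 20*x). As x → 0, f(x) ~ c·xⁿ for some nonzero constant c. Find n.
4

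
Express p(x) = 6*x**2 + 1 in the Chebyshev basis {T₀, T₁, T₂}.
(4)T₀ + (3)T₂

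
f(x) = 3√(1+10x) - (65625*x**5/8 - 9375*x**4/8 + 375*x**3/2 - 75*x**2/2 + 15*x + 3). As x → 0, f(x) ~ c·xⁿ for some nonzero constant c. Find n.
6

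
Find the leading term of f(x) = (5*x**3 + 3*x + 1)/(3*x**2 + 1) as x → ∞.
5*x/3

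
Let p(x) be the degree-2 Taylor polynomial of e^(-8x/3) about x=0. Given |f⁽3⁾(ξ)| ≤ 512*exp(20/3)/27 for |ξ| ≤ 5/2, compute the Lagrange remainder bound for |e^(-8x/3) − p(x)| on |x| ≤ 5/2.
4000*exp(20/3)/81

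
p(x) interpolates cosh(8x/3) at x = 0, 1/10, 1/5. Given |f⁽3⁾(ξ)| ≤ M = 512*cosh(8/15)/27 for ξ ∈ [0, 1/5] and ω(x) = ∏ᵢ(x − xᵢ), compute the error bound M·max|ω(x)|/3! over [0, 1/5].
64*sqrt(3)*cosh(8/15)/91125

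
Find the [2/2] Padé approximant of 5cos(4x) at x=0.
(5 - 100*x**2/3)/(4*x**2/3 + 1)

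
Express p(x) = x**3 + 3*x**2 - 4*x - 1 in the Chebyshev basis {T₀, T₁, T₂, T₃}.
(1/2)T₀ + (-13/4)T₁ + (3/2)T₂ + (1/4)T₃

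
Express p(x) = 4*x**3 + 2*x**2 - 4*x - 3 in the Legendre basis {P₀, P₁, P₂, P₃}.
(-7/3)P₀ + (-8/5)P₁ + (4/3)P₂ + (8/5)P₃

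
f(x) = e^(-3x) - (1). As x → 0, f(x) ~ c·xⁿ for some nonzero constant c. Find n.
1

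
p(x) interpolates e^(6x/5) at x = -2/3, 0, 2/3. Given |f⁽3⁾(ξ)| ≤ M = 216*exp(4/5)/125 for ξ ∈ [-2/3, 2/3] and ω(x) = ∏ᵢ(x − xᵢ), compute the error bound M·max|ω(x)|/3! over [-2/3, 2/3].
64*sqrt(3)*exp(4/5)/3375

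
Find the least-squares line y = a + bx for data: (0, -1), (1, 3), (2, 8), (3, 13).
a = -13/10, b = 47/10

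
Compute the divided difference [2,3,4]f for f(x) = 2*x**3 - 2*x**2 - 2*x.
16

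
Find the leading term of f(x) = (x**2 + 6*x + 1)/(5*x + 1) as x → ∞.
x/5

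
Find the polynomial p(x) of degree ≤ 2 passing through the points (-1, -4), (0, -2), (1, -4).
-2*x**2 - 2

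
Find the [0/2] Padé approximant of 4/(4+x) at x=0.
1/(x/4 + 1)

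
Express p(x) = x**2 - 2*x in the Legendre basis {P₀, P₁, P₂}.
(1/3)P₀ + (-2)P₁ + (2/3)P₂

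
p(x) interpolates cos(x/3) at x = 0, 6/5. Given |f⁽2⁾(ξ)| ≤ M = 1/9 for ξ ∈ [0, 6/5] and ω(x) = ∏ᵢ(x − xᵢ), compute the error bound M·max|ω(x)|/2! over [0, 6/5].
1/50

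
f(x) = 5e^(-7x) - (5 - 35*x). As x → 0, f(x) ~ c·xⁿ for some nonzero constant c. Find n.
2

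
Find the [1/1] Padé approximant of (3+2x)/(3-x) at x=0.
(2*x/3 + 1)/(1 - x/3)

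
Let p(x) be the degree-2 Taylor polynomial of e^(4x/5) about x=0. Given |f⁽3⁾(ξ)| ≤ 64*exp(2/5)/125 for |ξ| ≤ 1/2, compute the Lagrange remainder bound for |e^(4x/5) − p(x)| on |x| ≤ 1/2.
4*exp(2/5)/375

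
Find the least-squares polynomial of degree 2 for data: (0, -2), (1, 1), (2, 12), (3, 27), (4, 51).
-71/35 + (2/35)x + (23/7)x²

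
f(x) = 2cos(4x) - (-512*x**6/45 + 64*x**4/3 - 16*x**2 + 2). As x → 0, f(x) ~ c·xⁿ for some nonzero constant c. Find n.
8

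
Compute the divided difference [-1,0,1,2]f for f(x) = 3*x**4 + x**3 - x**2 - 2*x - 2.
7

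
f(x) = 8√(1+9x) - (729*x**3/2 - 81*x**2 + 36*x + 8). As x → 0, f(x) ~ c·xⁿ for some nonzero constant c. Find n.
4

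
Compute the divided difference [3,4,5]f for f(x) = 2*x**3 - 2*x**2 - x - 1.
22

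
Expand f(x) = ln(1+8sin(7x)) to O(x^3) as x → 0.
56*x - 1568*x**2 + O(x**3)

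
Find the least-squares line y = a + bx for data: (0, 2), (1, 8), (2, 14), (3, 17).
a = 13/5, b = 51/10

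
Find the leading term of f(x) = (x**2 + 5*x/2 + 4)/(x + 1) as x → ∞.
x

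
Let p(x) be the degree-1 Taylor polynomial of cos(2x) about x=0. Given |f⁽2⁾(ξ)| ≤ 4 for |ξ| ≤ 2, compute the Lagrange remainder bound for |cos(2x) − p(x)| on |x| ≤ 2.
8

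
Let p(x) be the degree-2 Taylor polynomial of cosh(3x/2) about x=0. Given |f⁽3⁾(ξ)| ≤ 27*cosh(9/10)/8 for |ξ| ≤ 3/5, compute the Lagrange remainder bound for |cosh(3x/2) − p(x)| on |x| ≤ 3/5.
243*cosh(9/10)/2000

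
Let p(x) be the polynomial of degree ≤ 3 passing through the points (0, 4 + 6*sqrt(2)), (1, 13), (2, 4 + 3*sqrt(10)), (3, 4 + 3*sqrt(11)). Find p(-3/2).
-1637/16 - 105*sqrt(11)/16 + 315*sqrt(2)/8 + 405*sqrt(10)/16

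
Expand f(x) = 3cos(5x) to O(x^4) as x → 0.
3 - 75*x**2/2 + O(x**4)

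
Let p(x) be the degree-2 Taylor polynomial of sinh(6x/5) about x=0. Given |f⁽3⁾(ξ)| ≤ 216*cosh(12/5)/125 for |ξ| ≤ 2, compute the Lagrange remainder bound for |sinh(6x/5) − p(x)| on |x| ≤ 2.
288*cosh(12/5)/125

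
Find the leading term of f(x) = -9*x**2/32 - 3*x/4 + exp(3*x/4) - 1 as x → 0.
9*x**3/128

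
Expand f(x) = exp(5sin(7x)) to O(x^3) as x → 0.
1 + 35*x + 1225*x**2/2 + O(x**3)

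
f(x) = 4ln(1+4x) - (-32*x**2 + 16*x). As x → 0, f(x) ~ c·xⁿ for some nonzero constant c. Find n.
3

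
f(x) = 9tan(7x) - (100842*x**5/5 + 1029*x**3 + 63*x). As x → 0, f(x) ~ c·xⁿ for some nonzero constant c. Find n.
7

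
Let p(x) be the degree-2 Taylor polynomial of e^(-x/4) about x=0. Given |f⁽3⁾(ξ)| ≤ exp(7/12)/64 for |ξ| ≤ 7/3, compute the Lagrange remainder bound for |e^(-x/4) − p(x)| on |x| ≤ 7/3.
343*exp(7/12)/10368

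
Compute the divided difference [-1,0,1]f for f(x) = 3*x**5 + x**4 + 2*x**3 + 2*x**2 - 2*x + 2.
3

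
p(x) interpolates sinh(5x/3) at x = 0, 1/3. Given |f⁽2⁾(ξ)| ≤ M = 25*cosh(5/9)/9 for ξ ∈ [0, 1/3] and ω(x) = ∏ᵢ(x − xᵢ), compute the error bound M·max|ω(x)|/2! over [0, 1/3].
25*cosh(5/9)/648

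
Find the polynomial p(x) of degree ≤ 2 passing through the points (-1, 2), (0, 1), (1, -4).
-2*x**2 - 3*x + 1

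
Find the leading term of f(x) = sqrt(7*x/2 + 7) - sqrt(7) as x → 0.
sqrt(7)*x/4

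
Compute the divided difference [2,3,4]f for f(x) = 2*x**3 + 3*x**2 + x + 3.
21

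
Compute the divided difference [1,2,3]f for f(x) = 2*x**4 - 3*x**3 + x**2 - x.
33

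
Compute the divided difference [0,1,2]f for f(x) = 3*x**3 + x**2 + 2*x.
10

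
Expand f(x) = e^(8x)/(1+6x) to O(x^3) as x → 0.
1 + 2*x + 20*x**2 + O(x**3)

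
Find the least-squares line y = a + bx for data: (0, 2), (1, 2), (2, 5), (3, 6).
a = 3/2, b = 3/2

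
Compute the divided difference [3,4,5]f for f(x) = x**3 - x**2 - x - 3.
11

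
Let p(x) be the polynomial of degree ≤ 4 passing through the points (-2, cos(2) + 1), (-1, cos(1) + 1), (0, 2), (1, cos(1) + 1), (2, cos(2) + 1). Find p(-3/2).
15*cos(2)/64 + 29/64 + 21*cos(1)/16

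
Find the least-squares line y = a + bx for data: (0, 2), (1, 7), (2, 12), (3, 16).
a = 11/5, b = 47/10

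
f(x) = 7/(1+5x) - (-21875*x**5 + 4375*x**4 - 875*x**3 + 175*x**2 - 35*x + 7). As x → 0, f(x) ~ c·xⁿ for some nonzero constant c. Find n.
6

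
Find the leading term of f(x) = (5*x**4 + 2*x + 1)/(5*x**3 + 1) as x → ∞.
x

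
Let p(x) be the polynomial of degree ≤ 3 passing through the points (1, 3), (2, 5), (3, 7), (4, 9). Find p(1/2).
2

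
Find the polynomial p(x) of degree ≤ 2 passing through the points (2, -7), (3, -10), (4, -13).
-3*x - 1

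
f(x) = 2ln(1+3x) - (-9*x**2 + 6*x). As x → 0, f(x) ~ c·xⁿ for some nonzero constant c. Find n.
3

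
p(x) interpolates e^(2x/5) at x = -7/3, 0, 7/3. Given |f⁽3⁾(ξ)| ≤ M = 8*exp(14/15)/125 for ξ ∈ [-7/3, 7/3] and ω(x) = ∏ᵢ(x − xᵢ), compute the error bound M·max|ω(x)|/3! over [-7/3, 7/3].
2744*sqrt(3)*exp(14/15)/91125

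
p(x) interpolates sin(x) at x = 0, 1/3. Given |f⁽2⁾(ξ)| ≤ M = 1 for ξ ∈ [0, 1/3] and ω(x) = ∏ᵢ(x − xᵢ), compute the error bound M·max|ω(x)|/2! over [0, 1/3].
1/72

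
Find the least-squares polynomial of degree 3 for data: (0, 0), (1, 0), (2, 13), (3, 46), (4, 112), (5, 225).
-17/63 + (-67/378)x + (-23/36)x² + (209/108)x³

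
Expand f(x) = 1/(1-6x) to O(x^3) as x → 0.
1 + 6*x + 36*x**2 + O(x**3)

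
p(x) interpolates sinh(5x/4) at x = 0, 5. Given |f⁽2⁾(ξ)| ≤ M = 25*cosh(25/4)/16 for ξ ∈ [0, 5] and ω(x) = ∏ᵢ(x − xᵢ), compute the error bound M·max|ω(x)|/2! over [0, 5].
625*cosh(25/4)/128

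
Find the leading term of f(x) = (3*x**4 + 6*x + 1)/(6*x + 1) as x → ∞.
x**3/2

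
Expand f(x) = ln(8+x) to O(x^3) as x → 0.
log(8) + x/8 - x**2/128 + O(x**3)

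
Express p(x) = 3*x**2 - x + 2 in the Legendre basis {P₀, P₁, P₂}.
(3)P₀ - P₁ + (2)P₂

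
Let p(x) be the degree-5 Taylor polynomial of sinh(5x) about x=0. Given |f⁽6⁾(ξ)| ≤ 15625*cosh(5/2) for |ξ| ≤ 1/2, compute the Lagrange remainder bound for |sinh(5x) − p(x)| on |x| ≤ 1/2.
3125*cosh(5/2)/9216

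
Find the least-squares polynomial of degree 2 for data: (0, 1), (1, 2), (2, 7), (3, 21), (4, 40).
43/35 + (-221/70)x + (45/14)x²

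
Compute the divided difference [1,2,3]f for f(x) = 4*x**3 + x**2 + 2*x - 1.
25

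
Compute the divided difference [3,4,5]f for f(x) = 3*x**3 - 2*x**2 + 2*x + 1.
34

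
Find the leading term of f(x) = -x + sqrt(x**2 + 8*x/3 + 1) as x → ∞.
4/3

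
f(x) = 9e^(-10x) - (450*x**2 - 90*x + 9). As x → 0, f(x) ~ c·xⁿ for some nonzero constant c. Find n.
3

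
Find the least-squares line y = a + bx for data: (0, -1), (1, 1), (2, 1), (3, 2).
a = -3/5, b = 9/10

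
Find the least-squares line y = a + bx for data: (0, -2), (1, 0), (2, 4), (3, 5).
a = -2, b = 5/2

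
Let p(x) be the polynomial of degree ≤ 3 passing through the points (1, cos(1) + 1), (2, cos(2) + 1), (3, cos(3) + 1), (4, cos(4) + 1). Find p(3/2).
15*cos(2)/16 + cos(4)/16 + 5*cos(1)/16 - 5*cos(3)/16 + 1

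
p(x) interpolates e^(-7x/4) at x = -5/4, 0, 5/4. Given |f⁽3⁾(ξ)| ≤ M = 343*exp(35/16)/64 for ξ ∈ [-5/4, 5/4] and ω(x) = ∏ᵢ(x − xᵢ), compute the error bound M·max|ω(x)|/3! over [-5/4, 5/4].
42875*sqrt(3)*exp(35/16)/110592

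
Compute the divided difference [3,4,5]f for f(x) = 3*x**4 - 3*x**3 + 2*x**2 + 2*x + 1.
257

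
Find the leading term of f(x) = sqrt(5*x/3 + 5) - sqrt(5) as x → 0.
sqrt(5)*x/6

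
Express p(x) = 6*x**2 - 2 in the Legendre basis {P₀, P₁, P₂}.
(4)P₂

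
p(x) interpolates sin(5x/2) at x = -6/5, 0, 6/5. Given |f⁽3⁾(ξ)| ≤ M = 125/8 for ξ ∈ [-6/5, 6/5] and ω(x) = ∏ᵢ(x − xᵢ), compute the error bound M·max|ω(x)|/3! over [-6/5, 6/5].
sqrt(3)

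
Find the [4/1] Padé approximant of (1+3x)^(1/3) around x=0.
(x**4/3 - 8*x**3/15 + 6*x**2/5 + 16*x/5 + 1)/(11*x/5 + 1)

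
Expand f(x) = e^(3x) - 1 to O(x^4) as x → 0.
3*x + 9*x**2/2 + 9*x**3/2 + O(x**4)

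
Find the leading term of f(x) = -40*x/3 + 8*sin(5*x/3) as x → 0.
-500*x**3/81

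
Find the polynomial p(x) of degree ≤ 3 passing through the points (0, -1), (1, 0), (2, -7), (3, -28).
-x**3 - x**2 + 3*x - 1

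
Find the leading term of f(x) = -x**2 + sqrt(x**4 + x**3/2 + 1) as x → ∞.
x/4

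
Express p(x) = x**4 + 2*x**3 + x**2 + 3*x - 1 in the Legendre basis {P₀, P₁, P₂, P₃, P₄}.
(-7/15)P₀ + (21/5)P₁ + (26/21)P₂ + (4/5)P₃ + (8/35)P₄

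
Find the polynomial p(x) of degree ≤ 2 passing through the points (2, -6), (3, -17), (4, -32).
-2*x**2 - x + 4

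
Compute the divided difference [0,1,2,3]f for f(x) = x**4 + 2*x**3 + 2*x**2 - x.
8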